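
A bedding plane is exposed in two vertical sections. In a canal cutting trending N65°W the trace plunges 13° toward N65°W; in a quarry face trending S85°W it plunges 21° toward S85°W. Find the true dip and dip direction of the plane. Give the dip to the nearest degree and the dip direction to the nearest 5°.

Each apparent-dip line lies in the plane. As unit vectors (x east, y north, z up), v₁ plunges 13°→N65°W and v₂ plunges 21°→S85°W.
Cross product v₁ × v₂ gives the pole to the plane: n ∝ (-0.166, -0.107, 0.455).
True dip = arccos(n_z / |n|) = arccos(0.9172) = 23.5°.
Dip direction = azimuth of (n_x, n_y) = atan2(-0.166, -0.107) = 237°.

true dip 23°, dip direction 235°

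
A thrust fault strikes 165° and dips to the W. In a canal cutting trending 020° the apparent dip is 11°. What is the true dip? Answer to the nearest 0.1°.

18.7°

The section is 35° from the strike.
tan δ = tan α / sin β = tan 11° / sin 35° = 0.1944 / 0.5736 = 0.3389
δ = arctan(0.3389) = 18.72°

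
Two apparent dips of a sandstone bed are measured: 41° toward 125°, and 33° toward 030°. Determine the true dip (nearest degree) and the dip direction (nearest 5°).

Each apparent-dip line lies in the plane. As unit vectors (x east, y north, z up), v₁ plunges 41°→125° and v₂ plunges 33°→030°.
Cross product v₁ × v₂ gives the pole to the plane: n ∝ (0.712, 0.062, 0.631).
tan δ = √(n_x²+n_y²)/n_z = 0.715/0.631, so δ = 48.6°.
The horizontal component of n points toward azimuth atan2(n_x, n_y) = 85°, the dip direction.

true dip 49°, dip direction 085°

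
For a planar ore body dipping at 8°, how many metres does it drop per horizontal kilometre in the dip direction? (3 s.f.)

drop per km = 1000 × tan 8° = 1000 × 0.1405

141 m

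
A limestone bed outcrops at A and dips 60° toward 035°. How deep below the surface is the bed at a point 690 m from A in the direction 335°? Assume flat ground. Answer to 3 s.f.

The hole lies 60° from the dip direction, so the down-dip offset is 690 × cos 60° = 345.00 m.
Depth = down-dip offset × tan(dip) = 345.00 × tan 60° = 345.00 × 1.7321
Depth = 597.56 m

598 m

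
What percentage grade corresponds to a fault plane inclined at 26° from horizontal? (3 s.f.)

48.8%

grade % = 100 × tan 26° = 100 × 0.4877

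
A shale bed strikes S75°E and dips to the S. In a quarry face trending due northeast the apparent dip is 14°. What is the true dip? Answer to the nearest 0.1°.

16.1°

β = acute angle between strike S75°E and section due northeast = 60°.
tan(true dip) = tan 14° / sin 60° = 0.2879
true dip = arctan 0.2879 = 16.06°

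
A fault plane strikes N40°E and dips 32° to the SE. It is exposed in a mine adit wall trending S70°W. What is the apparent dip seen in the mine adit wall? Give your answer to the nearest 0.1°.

17.4°

The section lies 30° from the strike.
tan(apparent dip) = tan 32° · sin 30° = 0.3124
apparent dip = arctan 0.3124 = 17.35°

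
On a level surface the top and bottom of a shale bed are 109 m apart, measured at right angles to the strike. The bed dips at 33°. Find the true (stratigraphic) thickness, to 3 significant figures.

59.4 m

True thickness t = w · sin(dip) = 109 × sin 33°
t = 109 × 0.5446 = 59.366 m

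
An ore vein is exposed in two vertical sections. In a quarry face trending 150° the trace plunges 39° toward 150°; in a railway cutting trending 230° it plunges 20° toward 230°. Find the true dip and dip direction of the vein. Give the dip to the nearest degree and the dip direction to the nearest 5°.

true dip 40°, dip direction 165°

Represent each trace as a vector plunging at its apparent dip toward its trend (east-north-up frame): v₁ = (0.389, -0.673, -0.629), v₂ = (-0.720, -0.604, -0.342).
Cross product v₁ × v₂ gives the pole to the plane: n ∝ (0.150, -0.586, 0.719).
True dip = arccos(n_z / |n|) = arccos(0.7653) = 40.1°.
Dip direction = atan2(0.150, -0.586) = 166° (azimuth of n's horizontal projection).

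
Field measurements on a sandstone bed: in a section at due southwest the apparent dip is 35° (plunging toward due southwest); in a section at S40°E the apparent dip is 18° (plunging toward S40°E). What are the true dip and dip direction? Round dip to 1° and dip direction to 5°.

The two traces are lines in the plane: v₁ = (sin 225°·cos 35°, cos 225°·cos 35°, −sin 35°), v₂ = (sin 140°·cos 18°, cos 140°·cos 18°, −sin 18°).
Cross product v₁ × v₂ gives the pole to the plane: n ∝ (-0.239, -0.530, 0.776).
tan δ = √(n_x²+n_y²)/n_z = 0.581/0.776, so δ = 36.8°.
Dip direction = atan2(-0.239, -0.530) = 204° (azimuth of n's horizontal projection).

true dip 37°, dip direction 205°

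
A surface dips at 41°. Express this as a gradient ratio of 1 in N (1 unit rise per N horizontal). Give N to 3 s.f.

1 in 1.15

1 : N means tan θ = 1/N, so N = 1/tan 41° = 1/0.8693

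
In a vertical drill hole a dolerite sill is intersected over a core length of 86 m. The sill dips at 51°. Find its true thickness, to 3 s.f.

True thickness t = h · cos(dip) = 86 × cos 51°
t = 86 × 0.6293 = 54.122 m

54.1 m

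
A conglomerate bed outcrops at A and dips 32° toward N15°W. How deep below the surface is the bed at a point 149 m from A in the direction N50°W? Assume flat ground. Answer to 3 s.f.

The hole lies 35° from the dip direction, so the down-dip offset is 149 × cos 35° = 122.05 m.
Depth = down-dip offset × tan(dip) = 122.05 × tan 32° = 122.05 × 0.6249
Depth = 76.27 m

76.3 m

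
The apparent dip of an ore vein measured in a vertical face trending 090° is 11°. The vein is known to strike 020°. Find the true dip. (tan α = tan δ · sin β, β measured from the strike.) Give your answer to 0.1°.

The section is 70° from the strike.
tan(true dip) = tan 11° / sin 70° = 0.2069
true dip = arctan 0.2069 = 11.69°

11.7°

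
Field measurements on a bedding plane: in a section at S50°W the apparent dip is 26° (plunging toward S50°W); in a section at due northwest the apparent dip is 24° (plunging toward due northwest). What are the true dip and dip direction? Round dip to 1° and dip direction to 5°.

true dip 32°, dip direction 270°

Each apparent-dip line lies in the plane. As unit vectors (x east, y north, z up), v₁ plunges 26°→S50°W and v₂ plunges 24°→due northwest.
The plane normal is n = v₁ × v₂ ∝ (-0.518, -0.003, 0.818).
True dip = arccos(n_z / |n|) = arccos(0.8448) = 32.4°.
The horizontal component of n points toward azimuth atan2(n_x, n_y) = 270°, the dip direction.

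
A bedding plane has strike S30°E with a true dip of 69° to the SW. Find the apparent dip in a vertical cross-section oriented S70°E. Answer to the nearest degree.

The section lies 40° from the strike.
tan(apparent dip) = tan 69° · sin 40° = 1.6745
apparent dip = arctan 1.6745 = 59.15°

59°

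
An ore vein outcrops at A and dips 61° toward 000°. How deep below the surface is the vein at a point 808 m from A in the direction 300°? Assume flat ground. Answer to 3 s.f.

729 m

The hole lies 60° from the dip direction, so the down-dip offset is 808 × cos 60° = 404.00 m.
Depth = down-dip offset × tan(dip) = 404.00 × tan 61° = 404.00 × 1.8040
Depth = 728.84 m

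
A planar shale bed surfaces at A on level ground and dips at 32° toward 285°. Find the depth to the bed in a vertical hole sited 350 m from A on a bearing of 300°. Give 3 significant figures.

211 m

The hole lies 15° from the dip direction, so the down-dip offset is 350 × cos 15° = 338.07 m.
Depth = down-dip offset × tan(dip) = 338.07 × tan 32° = 338.07 × 0.6249
Depth = 211.25 m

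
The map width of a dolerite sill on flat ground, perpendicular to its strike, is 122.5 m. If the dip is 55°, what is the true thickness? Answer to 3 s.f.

True thickness t = w · sin(dip) = 122.5 × sin 55°
t = 122.5 × 0.8192 = 100.346 m

100 m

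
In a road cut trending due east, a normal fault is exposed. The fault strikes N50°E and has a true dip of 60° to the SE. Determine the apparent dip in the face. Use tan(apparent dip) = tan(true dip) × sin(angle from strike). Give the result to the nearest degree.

Angle between strike (N50°E) and section (due east): β = 40°.
tan α = tan 60° × sin 40° = 1.7321 × 0.6428 = 1.1133
α = arctan(1.1133) = 48.07°

48°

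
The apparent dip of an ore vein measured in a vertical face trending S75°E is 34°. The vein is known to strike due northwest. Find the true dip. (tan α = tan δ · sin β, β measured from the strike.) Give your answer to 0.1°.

53.5°

The section is 30° from the strike.
tan(true dip) = tan 34° / sin 30° = 1.3490
true dip = arctan 1.3490 = 53.45°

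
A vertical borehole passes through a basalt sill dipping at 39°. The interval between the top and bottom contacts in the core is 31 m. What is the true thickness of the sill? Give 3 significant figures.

24.1 m

True thickness t = h · cos(dip) = 31 × cos 39°
t = 31 × 0.7771 = 24.092 m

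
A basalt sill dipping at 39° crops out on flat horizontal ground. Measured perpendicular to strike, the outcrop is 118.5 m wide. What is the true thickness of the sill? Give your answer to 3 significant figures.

74.6 m

True thickness t = w · sin(dip) = 118.5 × sin 39°
t = 118.5 × 0.6293 = 74.574 m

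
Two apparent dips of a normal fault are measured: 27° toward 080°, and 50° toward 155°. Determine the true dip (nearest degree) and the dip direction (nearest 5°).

true dip 50°, dip direction 145°

Each apparent-dip line lies in the plane. As unit vectors (x east, y north, z up), v₁ plunges 27°→080° and v₂ plunges 50°→155°.
Cross product v₁ × v₂ gives the pole to the plane: n ∝ (0.383, -0.549, 0.553).
Dip δ = arctan(|n_h|/n_z) = arctan(0.669/0.553) = 50.4°.
Dip direction = azimuth of (n_x, n_y) = atan2(0.383, -0.549) = 145°.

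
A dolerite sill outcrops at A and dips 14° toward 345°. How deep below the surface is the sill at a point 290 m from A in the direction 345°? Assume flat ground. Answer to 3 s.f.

72.3 m

The hole is directly down-dip from the outcrop, so the down-dip offset is 290 m.
Depth = down-dip offset × tan(dip) = 290.00 × tan 14° = 290.00 × 0.2493
Depth = 72.31 m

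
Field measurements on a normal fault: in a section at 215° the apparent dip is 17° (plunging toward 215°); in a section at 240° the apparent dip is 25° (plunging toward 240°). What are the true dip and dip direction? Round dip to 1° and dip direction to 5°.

Each apparent-dip line lies in the plane. As unit vectors (x east, y north, z up), v₁ plunges 17°→215° and v₂ plunges 25°→240°.
n = v₁ × v₂ = (-0.199, 0.002, 0.366) (taken with n_z > 0).
Dip δ = arctan(|n_h|/n_z) = arctan(0.199/0.366) = 28.5°.
Dip direction = atan2(-0.199, 0.002) = 271° (azimuth of n's horizontal projection).

true dip 28°, dip direction 270°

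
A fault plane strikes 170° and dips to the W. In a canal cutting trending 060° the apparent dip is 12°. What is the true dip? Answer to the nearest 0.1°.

The section is 70° from the strike.
tan(true dip) = tan 12° / sin 70° = 0.2262
δ = arctan(0.2262) = 12.75°

12.7°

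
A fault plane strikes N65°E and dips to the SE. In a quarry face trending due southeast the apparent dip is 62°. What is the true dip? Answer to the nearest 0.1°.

63.5°

The section is 70° from the strike.
tan δ = tan α / sin β = tan 62° / sin 70° = 1.8807 / 0.9397 = 2.0014
δ = arctan(2.0014) = 63.45°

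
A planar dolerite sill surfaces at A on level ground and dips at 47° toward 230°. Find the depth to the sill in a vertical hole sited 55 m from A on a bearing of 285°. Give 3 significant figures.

33.8 m

The hole lies 55° from the dip direction, so the down-dip offset is 55 × cos 55° = 31.55 m.
Depth = down-dip offset × tan(dip) = 31.55 × tan 47° = 31.55 × 1.0724
Depth = 33.83 m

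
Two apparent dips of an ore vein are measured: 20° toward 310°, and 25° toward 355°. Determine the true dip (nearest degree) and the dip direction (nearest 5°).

true dip 25°, dip direction 350°

Represent each trace as a vector plunging at its apparent dip toward its trend (east-north-up frame): v₁ = (-0.720, 0.604, -0.342), v₂ = (-0.079, 0.903, -0.423).
Cross product v₁ × v₂ gives the pole to the plane: n ∝ (-0.054, 0.277, 0.602).
Dip δ = arctan(|n_h|/n_z) = arctan(0.282/0.602) = 25.1°.
Dip direction = atan2(-0.054, 0.277) = 349° (azimuth of n's horizontal projection).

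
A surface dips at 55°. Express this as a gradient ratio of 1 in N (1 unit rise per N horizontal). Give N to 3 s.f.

1 : N means tan θ = 1/N, so N = 1/tan 55° = 1/1.4281

1 in 0.700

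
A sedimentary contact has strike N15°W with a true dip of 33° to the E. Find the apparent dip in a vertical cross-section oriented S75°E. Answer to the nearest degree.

29°

The section lies 60° from the strike.
tan(apparent dip) = tan 33° · sin 60° = 0.5624
apparent dip = arctan 0.5624 = 29.35°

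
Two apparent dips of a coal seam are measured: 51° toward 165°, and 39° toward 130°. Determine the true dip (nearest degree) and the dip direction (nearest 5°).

Each apparent-dip line lies in the plane. As unit vectors (x east, y north, z up), v₁ plunges 51°→165° and v₂ plunges 39°→130°.
n = v₁ × v₂ = (-0.006, -0.360, 0.281) (taken with n_z > 0).
True dip = arccos(n_z / |n|) = arccos(0.6144) = 52.1°.
Dip direction = azimuth of (n_x, n_y) = atan2(-0.006, -0.360) = 181°.

true dip 52°, dip direction 180°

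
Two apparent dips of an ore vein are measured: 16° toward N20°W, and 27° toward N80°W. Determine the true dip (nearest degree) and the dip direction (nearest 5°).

The two traces are lines in the plane: v₁ = (sin 340°·cos 16°, cos 340°·cos 16°, −sin 16°), v₂ = (sin 280°·cos 27°, cos 280°·cos 27°, −sin 27°).
The plane normal is n = v₁ × v₂ ∝ (-0.367, 0.093, 0.742).
Dip δ = arctan(|n_h|/n_z) = arctan(0.379/0.742) = 27.1°.
Dip direction = azimuth of (n_x, n_y) = atan2(-0.367, 0.093) = 284°.

true dip 27°, dip direction 285°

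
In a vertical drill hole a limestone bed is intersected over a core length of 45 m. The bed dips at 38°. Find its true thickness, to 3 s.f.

35.5 m

True thickness t = h · cos(dip) = 45 × cos 38°
t = 45 × 0.7880 = 35.460 m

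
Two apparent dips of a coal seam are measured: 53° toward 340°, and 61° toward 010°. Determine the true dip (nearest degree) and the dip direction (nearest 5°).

true dip 62°, dip direction 025°

Each apparent-dip line lies in the plane. As unit vectors (x east, y north, z up), v₁ plunges 53°→340° and v₂ plunges 61°→010°.
Cross product v₁ × v₂ gives the pole to the plane: n ∝ (0.113, 0.247, 0.146).
True dip = arccos(n_z / |n|) = arccos(0.4727) = 61.8°.
Dip direction = atan2(0.113, 0.247) = 25° (azimuth of n's horizontal projection).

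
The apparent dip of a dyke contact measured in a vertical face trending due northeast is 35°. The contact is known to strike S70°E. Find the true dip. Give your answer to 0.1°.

37.7°

β = acute angle between strike S70°E and section due northeast = 65°.
tan δ = tan α / sin β = tan 35° / sin 65° = 0.7002 / 0.9063 = 0.7726
true dip = arctan 0.7726 = 37.69°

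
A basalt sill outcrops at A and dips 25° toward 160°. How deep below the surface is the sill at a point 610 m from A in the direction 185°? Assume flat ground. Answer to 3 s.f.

The hole lies 25° from the dip direction, so the down-dip offset is 610 × cos 25° = 552.85 m.
Depth = down-dip offset × tan(dip) = 552.85 × tan 25° = 552.85 × 0.4663
Depth = 257.80 m

258 m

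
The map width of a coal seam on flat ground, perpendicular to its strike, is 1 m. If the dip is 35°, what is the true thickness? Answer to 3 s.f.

0.574 m

True thickness t = w · sin(dip) = 1 × sin 35°
t = 1 × 0.5736 = 0.574 m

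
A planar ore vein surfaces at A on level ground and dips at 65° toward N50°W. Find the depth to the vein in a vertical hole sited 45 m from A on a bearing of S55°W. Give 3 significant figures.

25.0 m

The hole lies 75° from the dip direction, so the down-dip offset is 45 × cos 75° = 11.65 m.
Depth = down-dip offset × tan(dip) = 11.65 × tan 65° = 11.65 × 2.1445
Depth = 24.98 m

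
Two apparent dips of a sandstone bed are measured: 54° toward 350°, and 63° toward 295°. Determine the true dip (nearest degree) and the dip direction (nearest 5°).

The two traces are lines in the plane: v₁ = (sin 350°·cos 54°, cos 350°·cos 54°, −sin 54°), v₂ = (sin 295°·cos 63°, cos 295°·cos 63°, −sin 63°).
Cross product v₁ × v₂ gives the pole to the plane: n ∝ (-0.361, 0.242, 0.219).
Dip δ = arctan(|n_h|/n_z) = arctan(0.434/0.219) = 63.3°.
The horizontal component of n points toward azimuth atan2(n_x, n_y) = 304°, the dip direction.

true dip 63°, dip direction 305°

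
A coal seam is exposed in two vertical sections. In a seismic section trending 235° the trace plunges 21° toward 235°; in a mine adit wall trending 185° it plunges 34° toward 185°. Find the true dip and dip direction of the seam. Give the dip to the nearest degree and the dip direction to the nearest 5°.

true dip 34°, dip direction 180°

Each apparent-dip line lies in the plane. As unit vectors (x east, y north, z up), v₁ plunges 21°→235° and v₂ plunges 34°→185°.
The plane normal is n = v₁ × v₂ ∝ (0.003, -0.402, 0.593).
Dip δ = arctan(|n_h|/n_z) = arctan(0.402/0.593) = 34.1°.
The horizontal component of n points toward azimuth atan2(n_x, n_y) = 180°, the dip direction.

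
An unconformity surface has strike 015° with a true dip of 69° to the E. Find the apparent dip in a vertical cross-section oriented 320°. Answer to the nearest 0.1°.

64.9°

The strike is 015° and the section trends 320°; the acute angle between them is β = 55°.
tan(apparent dip) = tan 69° · sin 55° = 2.1340
apparent dip = arctan 2.1340 = 64.89°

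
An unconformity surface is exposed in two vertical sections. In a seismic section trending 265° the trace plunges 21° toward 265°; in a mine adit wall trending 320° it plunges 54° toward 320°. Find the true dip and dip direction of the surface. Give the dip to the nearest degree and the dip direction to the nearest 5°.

The two traces are lines in the plane: v₁ = (sin 265°·cos 21°, cos 265°·cos 21°, −sin 21°), v₂ = (sin 320°·cos 54°, cos 320°·cos 54°, −sin 54°).
The plane normal is n = v₁ × v₂ ∝ (-0.227, 0.617, 0.450).
True dip = arccos(n_z / |n|) = arccos(0.5644) = 55.6°.
Dip direction = atan2(-0.227, 0.617) = 340° (azimuth of n's horizontal projection).

true dip 56°, dip direction 340°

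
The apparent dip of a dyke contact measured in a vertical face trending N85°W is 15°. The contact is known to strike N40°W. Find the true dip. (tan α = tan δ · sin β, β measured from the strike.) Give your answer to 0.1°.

20.8°

β = acute angle between strike N40°W and section N85°W = 45°.
tan δ = tan α / sin β = tan 15° / sin 45° = 0.2679 / 0.7071 = 0.3789
true dip = arctan 0.3789 = 20.75°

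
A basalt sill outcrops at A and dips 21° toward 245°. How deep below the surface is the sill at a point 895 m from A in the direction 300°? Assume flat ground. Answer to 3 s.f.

The hole lies 55° from the dip direction, so the down-dip offset is 895 × cos 55° = 513.35 m.
Depth = down-dip offset × tan(dip) = 513.35 × tan 21° = 513.35 × 0.3839
Depth = 197.06 m

197 m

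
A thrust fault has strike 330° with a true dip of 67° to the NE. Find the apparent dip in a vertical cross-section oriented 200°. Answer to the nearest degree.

Angle between strike (330°) and section (200°): β = 50°.
tan(apparent dip) = tan 67° · sin 50° = 1.8047
α = arctan(1.8047) = 61.01°

61°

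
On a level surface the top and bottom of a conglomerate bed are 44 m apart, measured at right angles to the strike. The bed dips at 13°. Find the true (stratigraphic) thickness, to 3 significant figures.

True thickness t = w · sin(dip) = 44 × sin 13°
t = 44 × 0.2250 = 9.898 m

9.90 m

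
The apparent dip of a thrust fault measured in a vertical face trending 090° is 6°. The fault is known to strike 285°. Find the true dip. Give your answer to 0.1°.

β = acute angle between strike 285° and section 090° = 15°.
tan(true dip) = tan 6° / sin 15° = 0.4061
true dip = arctan 0.4061 = 22.10°

22.1°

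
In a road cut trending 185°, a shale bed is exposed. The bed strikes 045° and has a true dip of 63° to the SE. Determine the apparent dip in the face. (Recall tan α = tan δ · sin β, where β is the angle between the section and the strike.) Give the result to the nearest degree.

Angle between strike (045°) and section (185°): β = 40°.
tan α = tan 63° × sin 40° = 1.9626 × 0.6428 = 1.2615
α = arctan(1.2615) = 51.60°

52°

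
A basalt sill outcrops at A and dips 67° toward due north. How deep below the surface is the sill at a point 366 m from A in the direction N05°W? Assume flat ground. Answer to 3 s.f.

859 m

The hole lies 5° from the dip direction, so the down-dip offset is 366 × cos 5° = 364.61 m.
Depth = down-dip offset × tan(dip) = 364.61 × tan 67° = 364.61 × 2.3559
Depth = 858.96 m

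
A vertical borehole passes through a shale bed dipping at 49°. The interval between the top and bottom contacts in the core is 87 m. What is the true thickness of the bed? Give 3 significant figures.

57.1 m

True thickness t = h · cos(dip) = 87 × cos 49°
t = 87 × 0.6561 = 57.077 m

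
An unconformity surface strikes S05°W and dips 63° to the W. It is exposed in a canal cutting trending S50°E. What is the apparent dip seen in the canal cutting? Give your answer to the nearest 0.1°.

The strike is S05°W and the section trends S50°E; the acute angle between them is β = 55°.
tan α = tan 63° × sin 55° = 1.9626 × 0.8192 = 1.6077
α = arctan(1.6077) = 58.12°

58.1°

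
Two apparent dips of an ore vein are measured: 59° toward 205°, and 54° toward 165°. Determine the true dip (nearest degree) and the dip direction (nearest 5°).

Each apparent-dip line lies in the plane. As unit vectors (x east, y north, z up), v₁ plunges 59°→205° and v₂ plunges 54°→165°.
The plane normal is n = v₁ × v₂ ∝ (-0.109, -0.306, 0.195).
tan δ = √(n_x²+n_y²)/n_z = 0.325/0.195, so δ = 59.1°.
Dip direction = azimuth of (n_x, n_y) = atan2(-0.109, -0.306) = 200°.

true dip 59°, dip direction 200°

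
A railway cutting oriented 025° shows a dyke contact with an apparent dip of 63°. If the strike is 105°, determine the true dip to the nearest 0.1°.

63.4°

β = acute angle between strike 105° and section 025° = 80°.
tan(true dip) = tan 63° / sin 80° = 1.9929
true dip = arctan 1.9929 = 63.35°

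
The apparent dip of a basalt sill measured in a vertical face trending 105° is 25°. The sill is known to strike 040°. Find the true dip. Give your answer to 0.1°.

27.2°

β = acute angle between strike 040° and section 105° = 65°.
tan(true dip) = tan 25° / sin 65° = 0.5145
δ = arctan(0.5145) = 27.23°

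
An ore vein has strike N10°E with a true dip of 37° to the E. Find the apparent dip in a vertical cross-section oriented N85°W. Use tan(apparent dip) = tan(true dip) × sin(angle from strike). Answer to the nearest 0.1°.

36.9°

Angle between strike (N10°E) and section (N85°W): β = 85°.
tan(apparent dip) = tan 37° · sin 85° = 0.7507
apparent dip = arctan 0.7507 = 36.90°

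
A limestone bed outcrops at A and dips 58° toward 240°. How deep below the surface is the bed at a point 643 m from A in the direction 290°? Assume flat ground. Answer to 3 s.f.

661 m

The hole lies 50° from the dip direction, so the down-dip offset is 643 × cos 50° = 413.31 m.
Depth = down-dip offset × tan(dip) = 413.31 × tan 58° = 413.31 × 1.6003
Depth = 661.44 m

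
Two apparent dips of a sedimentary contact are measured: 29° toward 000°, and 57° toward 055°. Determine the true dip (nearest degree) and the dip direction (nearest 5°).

true dip 58°, dip direction 070°

Represent each trace as a vector plunging at its apparent dip toward its trend (east-north-up frame): v₁ = (0.000, 0.875, -0.485), v₂ = (0.446, 0.312, -0.839).
The plane normal is n = v₁ × v₂ ∝ (0.582, 0.216, 0.390).
tan δ = √(n_x²+n_y²)/n_z = 0.621/0.390, so δ = 57.9°.
The horizontal component of n points toward azimuth atan2(n_x, n_y) = 70°, the dip direction.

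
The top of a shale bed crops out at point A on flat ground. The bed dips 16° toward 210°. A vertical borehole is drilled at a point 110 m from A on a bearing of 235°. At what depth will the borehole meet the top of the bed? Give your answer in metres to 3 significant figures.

28.6 m

The hole lies 25° from the dip direction, so the down-dip offset is 110 × cos 25° = 99.69 m.
Depth = down-dip offset × tan(dip) = 99.69 × tan 16° = 99.69 × 0.2867
Depth = 28.59 m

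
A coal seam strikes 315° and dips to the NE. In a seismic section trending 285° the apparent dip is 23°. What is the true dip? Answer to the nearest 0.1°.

40.3°

The section is 30° from the strike.
tan δ = tan α / sin β = tan 23° / sin 30° = 0.4245 / 0.5000 = 0.8489
true dip = arctan 0.8489 = 40.33°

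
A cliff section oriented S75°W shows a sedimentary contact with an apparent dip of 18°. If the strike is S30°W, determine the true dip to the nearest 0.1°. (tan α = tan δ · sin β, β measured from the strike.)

24.7°

β = acute angle between strike S30°W and section S75°W = 45°.
tan δ = tan α / sin β = tan 18° / sin 45° = 0.3249 / 0.7071 = 0.4595
true dip = arctan 0.4595 = 24.68°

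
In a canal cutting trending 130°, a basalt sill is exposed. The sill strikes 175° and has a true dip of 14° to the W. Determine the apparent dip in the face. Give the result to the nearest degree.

Angle between strike (175°) and section (130°): β = 45°.
tan(apparent dip) = tan 14° · sin 45° = 0.1763
α = arctan(0.1763) = 10.00°

10°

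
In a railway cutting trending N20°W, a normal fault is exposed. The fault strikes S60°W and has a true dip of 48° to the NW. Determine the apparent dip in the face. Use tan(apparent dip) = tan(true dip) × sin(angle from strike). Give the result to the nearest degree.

Angle between strike (S60°W) and section (N20°W): β = 80°.
tan(apparent dip) = tan 48° · sin 80° = 1.0937
apparent dip = arctan 1.0937 = 47.56°

48°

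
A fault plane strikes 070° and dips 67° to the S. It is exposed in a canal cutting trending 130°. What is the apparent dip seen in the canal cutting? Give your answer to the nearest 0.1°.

The section lies 60° from the strike.
tan α = tan 67° × sin 60° = 2.3559 × 0.8660 = 2.0402
α = arctan(2.0402) = 63.89°

63.9°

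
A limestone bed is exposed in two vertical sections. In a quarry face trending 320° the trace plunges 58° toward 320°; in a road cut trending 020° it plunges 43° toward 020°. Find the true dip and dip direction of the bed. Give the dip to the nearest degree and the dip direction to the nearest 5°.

Each apparent-dip line lies in the plane. As unit vectors (x east, y north, z up), v₁ plunges 58°→320° and v₂ plunges 43°→020°.
n = v₁ × v₂ = (-0.306, 0.444, 0.336) (taken with n_z > 0).
tan δ = √(n_x²+n_y²)/n_z = 0.540/0.336, so δ = 58.1°.
The horizontal component of n points toward azimuth atan2(n_x, n_y) = 325°, the dip direction.

true dip 58°, dip direction 325°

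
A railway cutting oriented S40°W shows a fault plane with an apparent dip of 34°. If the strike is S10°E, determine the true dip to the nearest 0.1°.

41.4°

β = acute angle between strike S10°E and section S40°W = 50°.
tan(true dip) = tan 34° / sin 50° = 0.8805
δ = arctan(0.8805) = 41.36°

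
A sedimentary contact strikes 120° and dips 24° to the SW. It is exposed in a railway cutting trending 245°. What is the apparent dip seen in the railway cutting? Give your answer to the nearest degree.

20°

Angle between strike (120°) and section (245°): β = 55°.
tan(apparent dip) = tan 24° · sin 55° = 0.3647
α = arctan(0.3647) = 20.04°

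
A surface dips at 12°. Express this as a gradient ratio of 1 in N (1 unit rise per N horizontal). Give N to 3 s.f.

1 in 4.70

1 : N means tan θ = 1/N, so N = 1/tan 12° = 1/0.2126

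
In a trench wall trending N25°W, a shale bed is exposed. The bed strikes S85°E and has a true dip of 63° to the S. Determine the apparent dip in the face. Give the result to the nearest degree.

60°

Angle between strike (S85°E) and section (N25°W): β = 60°.
tan(apparent dip) = tan 63° · sin 60° = 1.6997
apparent dip = arctan 1.6997 = 59.53°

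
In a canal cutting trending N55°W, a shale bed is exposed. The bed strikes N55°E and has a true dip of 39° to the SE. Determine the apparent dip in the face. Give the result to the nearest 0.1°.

Angle between strike (N55°E) and section (N55°W): β = 70°.
tan(apparent dip) = tan 39° · sin 70° = 0.7609
α = arctan(0.7609) = 37.27°

37.3°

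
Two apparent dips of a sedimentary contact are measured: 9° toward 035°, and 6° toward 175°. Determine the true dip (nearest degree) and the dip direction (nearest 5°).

Each apparent-dip line lies in the plane. As unit vectors (x east, y north, z up), v₁ plunges 9°→035° and v₂ plunges 6°→175°.
n = v₁ × v₂ = (0.240, -0.046, 0.631) (taken with n_z > 0).
True dip = arccos(n_z / |n|) = arccos(0.9328) = 21.1°.
Dip direction = atan2(0.240, -0.046) = 101° (azimuth of n's horizontal projection).

true dip 21°, dip direction 100°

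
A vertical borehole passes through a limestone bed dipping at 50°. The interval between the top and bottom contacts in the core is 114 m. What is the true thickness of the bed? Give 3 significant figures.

73.3 m

True thickness t = h · cos(dip) = 114 × cos 50°
t = 114 × 0.6428 = 73.278 m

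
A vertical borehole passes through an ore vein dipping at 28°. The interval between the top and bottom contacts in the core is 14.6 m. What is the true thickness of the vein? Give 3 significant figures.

12.9 m

True thickness t = h · cos(dip) = 14.6 × cos 28°
t = 14.6 × 0.8829 = 12.891 m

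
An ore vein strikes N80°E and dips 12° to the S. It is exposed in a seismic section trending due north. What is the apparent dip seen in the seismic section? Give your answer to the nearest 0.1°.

The strike is N80°E and the section trends due north; the acute angle between them is β = 80°.
tan α = tan 12° × sin 80° = 0.2126 × 0.9848 = 0.2093
apparent dip = arctan 0.2093 = 11.82°

11.8°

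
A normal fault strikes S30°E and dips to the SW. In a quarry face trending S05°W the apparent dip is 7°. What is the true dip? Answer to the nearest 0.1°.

12.1°

The section is 35° from the strike.
tan δ = tan α / sin β = tan 7° / sin 35° = 0.1228 / 0.5736 = 0.2141
true dip = arctan 0.2141 = 12.08°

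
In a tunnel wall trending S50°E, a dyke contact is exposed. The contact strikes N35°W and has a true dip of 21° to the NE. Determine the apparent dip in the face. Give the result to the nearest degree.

Angle between strike (N35°W) and section (S50°E): β = 15°.
tan α = tan 21° × sin 15° = 0.3839 × 0.2588 = 0.0994
α = arctan(0.0994) = 5.67°

6°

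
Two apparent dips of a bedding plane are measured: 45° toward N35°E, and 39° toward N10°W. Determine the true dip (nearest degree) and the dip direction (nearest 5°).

The two traces are lines in the plane: v₁ = (sin 35°·cos 45°, cos 35°·cos 45°, −sin 45°), v₂ = (sin 350°·cos 39°, cos 350°·cos 39°, −sin 39°).
Cross product v₁ × v₂ gives the pole to the plane: n ∝ (0.177, 0.351, 0.389).
Dip δ = arctan(|n_h|/n_z) = arctan(0.393/0.389) = 45.3°.
The horizontal component of n points toward azimuth atan2(n_x, n_y) = 27°, the dip direction.

true dip 45°, dip direction 025°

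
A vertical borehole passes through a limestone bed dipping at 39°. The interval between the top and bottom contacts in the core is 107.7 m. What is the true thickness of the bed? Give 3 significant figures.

83.7 m

True thickness t = h · cos(dip) = 107.7 × cos 39°
t = 107.7 × 0.7771 = 83.699 m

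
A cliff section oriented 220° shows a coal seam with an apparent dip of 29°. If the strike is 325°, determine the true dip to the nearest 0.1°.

29.8°

The section is 75° from the strike.
tan(true dip) = tan 29° / sin 75° = 0.5739
δ = arctan(0.5739) = 29.85°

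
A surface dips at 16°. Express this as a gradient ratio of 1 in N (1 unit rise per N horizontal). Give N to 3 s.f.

1 : N means tan θ = 1/N, so N = 1/tan 16° = 1/0.2867

1 in 3.49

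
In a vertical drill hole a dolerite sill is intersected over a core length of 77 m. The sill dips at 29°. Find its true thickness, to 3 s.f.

True thickness t = h · cos(dip) = 77 × cos 29°
t = 77 × 0.8746 = 67.346 m

67.3 m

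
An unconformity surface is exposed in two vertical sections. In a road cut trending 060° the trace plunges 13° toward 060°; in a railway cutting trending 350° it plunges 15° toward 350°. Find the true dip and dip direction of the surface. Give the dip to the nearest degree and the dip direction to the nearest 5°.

true dip 17°, dip direction 020°

Each apparent-dip line lies in the plane. As unit vectors (x east, y north, z up), v₁ plunges 13°→060° and v₂ plunges 15°→350°.
Cross product v₁ × v₂ gives the pole to the plane: n ∝ (0.088, 0.256, 0.884).
True dip = arccos(n_z / |n|) = arccos(0.9562) = 17.0°.
The horizontal component of n points toward azimuth atan2(n_x, n_y) = 19°, the dip direction.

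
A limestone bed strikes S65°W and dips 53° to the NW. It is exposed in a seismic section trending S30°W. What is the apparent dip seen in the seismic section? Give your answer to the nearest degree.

The section lies 35° from the strike.
tan(apparent dip) = tan 53° · sin 35° = 0.7612
apparent dip = arctan 0.7612 = 37.28°

37°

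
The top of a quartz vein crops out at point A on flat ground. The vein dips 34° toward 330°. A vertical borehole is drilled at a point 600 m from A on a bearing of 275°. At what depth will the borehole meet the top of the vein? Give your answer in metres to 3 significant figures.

The hole lies 55° from the dip direction, so the down-dip offset is 600 × cos 55° = 344.15 m.
Depth = down-dip offset × tan(dip) = 344.15 × tan 34° = 344.15 × 0.6745
Depth = 232.13 m

232 m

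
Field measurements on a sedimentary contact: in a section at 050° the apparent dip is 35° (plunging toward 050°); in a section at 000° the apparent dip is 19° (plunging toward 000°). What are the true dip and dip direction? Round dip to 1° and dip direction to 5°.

Represent each trace as a vector plunging at its apparent dip toward its trend (east-north-up frame): v₁ = (0.628, 0.527, -0.574), v₂ = (0.000, 0.946, -0.326).
The plane normal is n = v₁ × v₂ ∝ (0.371, 0.204, 0.593).
True dip = arccos(n_z / |n|) = arccos(0.8140) = 35.5°.
Dip direction = azimuth of (n_x, n_y) = atan2(0.371, 0.204) = 61°.

true dip 36°, dip direction 060°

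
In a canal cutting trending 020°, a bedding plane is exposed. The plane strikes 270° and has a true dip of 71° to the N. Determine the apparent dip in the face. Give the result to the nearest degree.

70°

The strike is 270° and the section trends 020°; the acute angle between them is β = 70°.
tan α = tan 71° × sin 70° = 2.9042 × 0.9397 = 2.7291
α = arctan(2.7291) = 69.88°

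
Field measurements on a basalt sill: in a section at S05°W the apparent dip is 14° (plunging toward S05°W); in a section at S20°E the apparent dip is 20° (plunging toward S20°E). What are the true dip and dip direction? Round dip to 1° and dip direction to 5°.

The two traces are lines in the plane: v₁ = (sin 185°·cos 14°, cos 185°·cos 14°, −sin 14°), v₂ = (sin 160°·cos 20°, cos 160°·cos 20°, −sin 20°).
n = v₁ × v₂ = (0.117, -0.107, 0.385) (taken with n_z > 0).
True dip = arccos(n_z / |n|) = arccos(0.9250) = 22.3°.
The horizontal component of n points toward azimuth atan2(n_x, n_y) = 132°, the dip direction.

true dip 22°, dip direction 130°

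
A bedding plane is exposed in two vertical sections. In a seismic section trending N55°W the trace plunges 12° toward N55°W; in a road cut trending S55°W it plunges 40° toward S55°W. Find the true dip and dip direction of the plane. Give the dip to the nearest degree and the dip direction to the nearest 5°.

true dip 40°, dip direction 230°

Each apparent-dip line lies in the plane. As unit vectors (x east, y north, z up), v₁ plunges 12°→N55°W and v₂ plunges 40°→S55°W.
The plane normal is n = v₁ × v₂ ∝ (-0.452, -0.385, 0.704).
True dip = arccos(n_z / |n|) = arccos(0.7646) = 40.1°.
Dip direction = atan2(-0.452, -0.385) = 230° (azimuth of n's horizontal projection).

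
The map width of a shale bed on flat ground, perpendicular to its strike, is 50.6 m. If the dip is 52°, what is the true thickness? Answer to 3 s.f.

True thickness t = w · sin(dip) = 50.6 × sin 52°
t = 50.6 × 0.7880 = 39.873 m

39.9 m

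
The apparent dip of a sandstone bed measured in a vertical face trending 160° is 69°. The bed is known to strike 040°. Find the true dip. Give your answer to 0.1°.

71.6°

The section is 60° from the strike.
tan δ = tan α / sin β = tan 69° / sin 60° = 2.6051 / 0.8660 = 3.0081
true dip = arctan 3.0081 = 71.61°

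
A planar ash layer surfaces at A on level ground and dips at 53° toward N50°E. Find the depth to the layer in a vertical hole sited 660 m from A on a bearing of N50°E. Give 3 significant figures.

The hole is directly down-dip from the outcrop, so the down-dip offset is 660 m.
Depth = down-dip offset × tan(dip) = 660.00 × tan 53° = 660.00 × 1.3270
Depth = 875.85 m

876 m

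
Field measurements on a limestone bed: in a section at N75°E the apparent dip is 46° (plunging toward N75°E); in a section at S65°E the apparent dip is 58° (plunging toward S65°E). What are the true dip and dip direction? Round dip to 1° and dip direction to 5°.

true dip 58°, dip direction 125°

Represent each trace as a vector plunging at its apparent dip toward its trend (east-north-up frame): v₁ = (0.671, 0.180, -0.719), v₂ = (0.480, -0.224, -0.848).
Cross product v₁ × v₂ gives the pole to the plane: n ∝ (0.314, -0.224, 0.237).
Dip δ = arctan(|n_h|/n_z) = arctan(0.385/0.237) = 58.4°.
The horizontal component of n points toward azimuth atan2(n_x, n_y) = 125°, the dip direction.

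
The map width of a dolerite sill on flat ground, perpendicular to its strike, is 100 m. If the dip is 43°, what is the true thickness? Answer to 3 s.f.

True thickness t = w · sin(dip) = 100 × sin 43°
t = 100 × 0.6820 = 68.200 m

68.2 m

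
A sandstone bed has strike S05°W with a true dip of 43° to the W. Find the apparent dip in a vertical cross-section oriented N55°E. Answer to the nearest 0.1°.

The strike is S05°W and the section trends N55°E; the acute angle between them is β = 50°.
tan α = tan 43° × sin 50° = 0.9325 × 0.7660 = 0.7143
apparent dip = arctan 0.7143 = 35.54°

35.5°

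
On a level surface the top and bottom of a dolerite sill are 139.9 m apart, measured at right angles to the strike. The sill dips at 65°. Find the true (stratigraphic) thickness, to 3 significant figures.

127 m

True thickness t = w · sin(dip) = 139.9 × sin 65°
t = 139.9 × 0.9063 = 126.792 m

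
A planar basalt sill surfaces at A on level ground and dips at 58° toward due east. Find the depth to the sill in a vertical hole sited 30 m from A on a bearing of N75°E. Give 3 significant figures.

The hole lies 15° from the dip direction, so the down-dip offset is 30 × cos 15° = 28.98 m.
Depth = down-dip offset × tan(dip) = 28.98 × tan 58° = 28.98 × 1.6003
Depth = 46.37 m

46.4 m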